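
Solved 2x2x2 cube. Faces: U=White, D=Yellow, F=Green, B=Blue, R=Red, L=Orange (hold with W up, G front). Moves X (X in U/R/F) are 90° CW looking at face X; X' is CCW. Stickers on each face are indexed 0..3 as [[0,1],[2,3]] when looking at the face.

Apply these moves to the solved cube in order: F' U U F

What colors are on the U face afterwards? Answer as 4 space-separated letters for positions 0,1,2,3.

After move 1 (F'): F=GGGG U=WWRR R=YRYR D=OOYY L=OWOW
After move 2 (U): U=RWRW F=YRGG R=BBYR B=OWBB L=GGOW
After move 3 (U): U=RRWW F=BBGG R=OWYR B=GGBB L=YROW
After move 4 (F): F=GBGB U=RRWR R=WWWR D=YOYY L=YOOO
Query: U face = RRWR

Answer: R R W R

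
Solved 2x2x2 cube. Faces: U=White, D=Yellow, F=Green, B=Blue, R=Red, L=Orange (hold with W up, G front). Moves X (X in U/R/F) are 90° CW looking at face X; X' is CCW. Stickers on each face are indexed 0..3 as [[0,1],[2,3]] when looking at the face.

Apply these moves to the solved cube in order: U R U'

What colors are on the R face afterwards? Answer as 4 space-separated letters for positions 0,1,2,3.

After move 1 (U): U=WWWW F=RRGG R=BBRR B=OOBB L=GGOO
After move 2 (R): R=RBRB U=WRWG F=RYGY D=YBYO B=WOWB
After move 3 (U'): U=RGWW F=GGGY R=RYRB B=RBWB L=WOOO
Query: R face = RYRB

Answer: R Y R B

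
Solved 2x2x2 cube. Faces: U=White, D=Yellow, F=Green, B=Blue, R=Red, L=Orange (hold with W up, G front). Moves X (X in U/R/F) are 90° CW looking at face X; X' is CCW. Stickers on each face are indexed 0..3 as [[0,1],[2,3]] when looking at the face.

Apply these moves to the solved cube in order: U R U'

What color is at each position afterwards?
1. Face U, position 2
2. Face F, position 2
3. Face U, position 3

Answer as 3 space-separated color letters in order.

Answer: W G W

Derivation:
After move 1 (U): U=WWWW F=RRGG R=BBRR B=OOBB L=GGOO
After move 2 (R): R=RBRB U=WRWG F=RYGY D=YBYO B=WOWB
After move 3 (U'): U=RGWW F=GGGY R=RYRB B=RBWB L=WOOO
Query 1: U[2] = W
Query 2: F[2] = G
Query 3: U[3] = W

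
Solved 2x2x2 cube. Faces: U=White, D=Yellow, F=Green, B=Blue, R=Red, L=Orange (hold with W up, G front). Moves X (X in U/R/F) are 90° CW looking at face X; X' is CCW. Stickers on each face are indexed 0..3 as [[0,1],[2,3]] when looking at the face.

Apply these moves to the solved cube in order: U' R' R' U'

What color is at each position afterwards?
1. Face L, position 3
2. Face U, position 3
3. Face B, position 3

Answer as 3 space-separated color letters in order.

After move 1 (U'): U=WWWW F=OOGG R=GGRR B=RRBB L=BBOO
After move 2 (R'): R=GRGR U=WBWR F=OWGW D=YOYG B=YRYB
After move 3 (R'): R=RRGG U=WYWY F=OBGR D=YWYW B=GROB
After move 4 (U'): U=YYWW F=BBGR R=OBGG B=RROB L=GROO
Query 1: L[3] = O
Query 2: U[3] = W
Query 3: B[3] = B

Answer: O W B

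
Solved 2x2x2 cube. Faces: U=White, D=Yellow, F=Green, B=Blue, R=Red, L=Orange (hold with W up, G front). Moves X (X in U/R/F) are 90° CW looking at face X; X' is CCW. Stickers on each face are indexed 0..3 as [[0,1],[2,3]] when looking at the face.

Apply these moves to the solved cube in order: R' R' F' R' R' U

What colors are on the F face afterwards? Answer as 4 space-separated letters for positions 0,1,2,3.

After move 1 (R'): R=RRRR U=WBWB F=GWGW D=YGYG B=YBYB
After move 2 (R'): R=RRRR U=WYWY F=GBGB D=YWYW B=GBGB
After move 3 (F'): F=BBGG U=WYRR R=WRYR D=OOYW L=OYOW
After move 4 (R'): R=RRWY U=WGRG F=BYGR D=OBYG B=WBOB
After move 5 (R'): R=RYRW U=WORW F=BGGG D=OYYR B=GBBB
After move 6 (U): U=RWWO F=RYGG R=GBRW B=OYBB L=BGOW
Query: F face = RYGG

Answer: R Y G G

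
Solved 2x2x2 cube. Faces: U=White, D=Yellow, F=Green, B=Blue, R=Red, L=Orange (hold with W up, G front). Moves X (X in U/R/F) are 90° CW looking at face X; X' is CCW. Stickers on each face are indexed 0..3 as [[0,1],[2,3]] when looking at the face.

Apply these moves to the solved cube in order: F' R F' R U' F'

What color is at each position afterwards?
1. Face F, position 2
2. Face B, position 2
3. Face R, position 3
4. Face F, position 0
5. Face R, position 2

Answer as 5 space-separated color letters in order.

After move 1 (F'): F=GGGG U=WWRR R=YRYR D=OOYY L=OWOW
After move 2 (R): R=YYRR U=WGRG F=GOGY D=OBYB B=RBWB
After move 3 (F'): F=OYGG U=WGYR R=BYOR D=WWYB L=OGOR
After move 4 (R): R=OBRY U=WYYG F=OWGB D=WWYR B=RBGB
After move 5 (U'): U=YGWY F=OGGB R=OWRY B=OBGB L=RBOR
After move 6 (F'): F=GBOG U=YGOR R=WWWY D=BRYR L=RYOW
Query 1: F[2] = O
Query 2: B[2] = G
Query 3: R[3] = Y
Query 4: F[0] = G
Query 5: R[2] = W

Answer: O G Y G W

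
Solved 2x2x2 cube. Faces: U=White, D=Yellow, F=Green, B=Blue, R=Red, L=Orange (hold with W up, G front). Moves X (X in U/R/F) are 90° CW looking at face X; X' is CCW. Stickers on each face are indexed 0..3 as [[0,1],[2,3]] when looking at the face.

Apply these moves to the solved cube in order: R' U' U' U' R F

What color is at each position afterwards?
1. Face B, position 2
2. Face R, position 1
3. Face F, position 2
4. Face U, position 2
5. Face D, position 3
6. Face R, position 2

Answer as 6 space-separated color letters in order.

After move 1 (R'): R=RRRR U=WBWB F=GWGW D=YGYG B=YBYB
After move 2 (U'): U=BBWW F=OOGW R=GWRR B=RRYB L=YBOO
After move 3 (U'): U=BWBW F=YBGW R=OORR B=GWYB L=RROO
After move 4 (U'): U=WWBB F=RRGW R=YBRR B=OOYB L=GWOO
After move 5 (R): R=RYRB U=WRBW F=RGGG D=YYYO B=BOWB
After move 6 (F): F=GRGG U=WROW R=BYWB D=RRYO L=GYOY
Query 1: B[2] = W
Query 2: R[1] = Y
Query 3: F[2] = G
Query 4: U[2] = O
Query 5: D[3] = O
Query 6: R[2] = W

Answer: W Y G O O W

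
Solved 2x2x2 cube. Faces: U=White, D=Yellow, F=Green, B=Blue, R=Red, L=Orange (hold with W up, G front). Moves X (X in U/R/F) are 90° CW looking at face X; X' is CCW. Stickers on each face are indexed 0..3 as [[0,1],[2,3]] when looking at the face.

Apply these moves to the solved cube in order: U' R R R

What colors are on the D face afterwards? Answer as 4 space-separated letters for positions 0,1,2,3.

After move 1 (U'): U=WWWW F=OOGG R=GGRR B=RRBB L=BBOO
After move 2 (R): R=RGRG U=WOWG F=OYGY D=YBYR B=WRWB
After move 3 (R): R=RRGG U=WYWY F=OBGR D=YWYW B=GROB
After move 4 (R): R=GRGR U=WBWR F=OWGW D=YOYG B=YRYB
Query: D face = YOYG

Answer: Y O Y G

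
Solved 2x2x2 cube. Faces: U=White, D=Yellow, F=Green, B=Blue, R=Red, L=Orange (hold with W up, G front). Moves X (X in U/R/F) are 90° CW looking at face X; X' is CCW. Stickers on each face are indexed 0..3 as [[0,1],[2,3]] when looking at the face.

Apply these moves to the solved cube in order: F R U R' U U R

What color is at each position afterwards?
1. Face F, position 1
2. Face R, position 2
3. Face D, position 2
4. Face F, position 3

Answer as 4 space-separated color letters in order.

Answer: W R Y Y

Derivation:
After move 1 (F): F=GGGG U=WWOO R=WRWR D=RRYY L=OYOY
After move 2 (R): R=WWRR U=WGOG F=GRGY D=RBYB B=OBWB
After move 3 (U): U=OWGG F=WWGY R=OBRR B=OYWB L=GROY
After move 4 (R'): R=BROR U=OWGO F=WWGG D=RWYY B=BYBB
After move 5 (U): U=GOOW F=BRGG R=BYOR B=GRBB L=WWOY
After move 6 (U): U=OGWO F=BYGG R=GROR B=WWBB L=BROY
After move 7 (R): R=OGRR U=OYWG F=BWGY D=RBYW B=OWGB
Query 1: F[1] = W
Query 2: R[2] = R
Query 3: D[2] = Y
Query 4: F[3] = Y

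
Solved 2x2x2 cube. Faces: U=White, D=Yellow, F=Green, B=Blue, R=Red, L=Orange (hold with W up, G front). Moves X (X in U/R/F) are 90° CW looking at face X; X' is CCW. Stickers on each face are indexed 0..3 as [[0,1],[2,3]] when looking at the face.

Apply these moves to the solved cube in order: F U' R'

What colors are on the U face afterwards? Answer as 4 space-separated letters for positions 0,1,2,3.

After move 1 (F): F=GGGG U=WWOO R=WRWR D=RRYY L=OYOY
After move 2 (U'): U=WOWO F=OYGG R=GGWR B=WRBB L=BBOY
After move 3 (R'): R=GRGW U=WBWW F=OOGO D=RYYG B=YRRB
Query: U face = WBWW

Answer: W B W W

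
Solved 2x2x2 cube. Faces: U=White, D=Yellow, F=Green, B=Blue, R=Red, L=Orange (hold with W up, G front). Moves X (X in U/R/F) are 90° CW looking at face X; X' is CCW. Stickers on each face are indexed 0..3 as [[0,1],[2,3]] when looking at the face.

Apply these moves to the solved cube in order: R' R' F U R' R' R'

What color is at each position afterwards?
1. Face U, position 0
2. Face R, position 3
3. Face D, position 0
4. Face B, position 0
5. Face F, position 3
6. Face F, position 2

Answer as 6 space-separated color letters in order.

After move 1 (R'): R=RRRR U=WBWB F=GWGW D=YGYG B=YBYB
After move 2 (R'): R=RRRR U=WYWY F=GBGB D=YWYW B=GBGB
After move 3 (F): F=GGBB U=WYOO R=WRYR D=RRYW L=OYOW
After move 4 (U): U=OWOY F=WRBB R=GBYR B=OYGB L=GGOW
After move 5 (R'): R=BRGY U=OGOO F=WWBY D=RRYB B=WYRB
After move 6 (R'): R=RYBG U=OROW F=WGBO D=RWYY B=BYRB
After move 7 (R'): R=YGRB U=OROB F=WRBW D=RGYO B=YYWB
Query 1: U[0] = O
Query 2: R[3] = B
Query 3: D[0] = R
Query 4: B[0] = Y
Query 5: F[3] = W
Query 6: F[2] = B

Answer: O B R Y W B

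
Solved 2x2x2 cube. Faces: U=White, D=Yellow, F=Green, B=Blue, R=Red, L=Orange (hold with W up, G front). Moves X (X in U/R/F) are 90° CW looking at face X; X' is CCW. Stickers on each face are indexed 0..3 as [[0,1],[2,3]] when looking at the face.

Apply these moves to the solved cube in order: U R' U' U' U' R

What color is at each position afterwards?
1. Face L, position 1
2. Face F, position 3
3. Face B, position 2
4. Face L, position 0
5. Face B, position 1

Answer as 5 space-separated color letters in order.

Answer: W G W R G

Derivation:
After move 1 (U): U=WWWW F=RRGG R=BBRR B=OOBB L=GGOO
After move 2 (R'): R=BRBR U=WBWO F=RWGW D=YRYG B=YOYB
After move 3 (U'): U=BOWW F=GGGW R=RWBR B=BRYB L=YOOO
After move 4 (U'): U=OWBW F=YOGW R=GGBR B=RWYB L=BROO
After move 5 (U'): U=WWOB F=BRGW R=YOBR B=GGYB L=RWOO
After move 6 (R): R=BYRO U=WROW F=BRGG D=YYYG B=BGWB
Query 1: L[1] = W
Query 2: F[3] = G
Query 3: B[2] = W
Query 4: L[0] = R
Query 5: B[1] = G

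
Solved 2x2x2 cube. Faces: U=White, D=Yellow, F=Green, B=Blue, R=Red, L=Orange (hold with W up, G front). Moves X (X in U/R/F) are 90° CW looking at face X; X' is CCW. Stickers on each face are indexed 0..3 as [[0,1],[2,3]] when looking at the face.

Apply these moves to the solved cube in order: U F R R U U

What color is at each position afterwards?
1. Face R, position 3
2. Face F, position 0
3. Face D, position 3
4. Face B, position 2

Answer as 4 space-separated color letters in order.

Answer: W R G R

Derivation:
After move 1 (U): U=WWWW F=RRGG R=BBRR B=OOBB L=GGOO
After move 2 (F): F=GRGR U=WWOG R=WBWR D=RBYY L=GYOY
After move 3 (R): R=WWRB U=WROR F=GBGY D=RBYO B=GOWB
After move 4 (R): R=RWBW U=WBOY F=GBGO D=RWYG B=RORB
After move 5 (U): U=OWYB F=RWGO R=ROBW B=GYRB L=GBOY
After move 6 (U): U=YOBW F=ROGO R=GYBW B=GBRB L=RWOY
Query 1: R[3] = W
Query 2: F[0] = R
Query 3: D[3] = G
Query 4: B[2] = R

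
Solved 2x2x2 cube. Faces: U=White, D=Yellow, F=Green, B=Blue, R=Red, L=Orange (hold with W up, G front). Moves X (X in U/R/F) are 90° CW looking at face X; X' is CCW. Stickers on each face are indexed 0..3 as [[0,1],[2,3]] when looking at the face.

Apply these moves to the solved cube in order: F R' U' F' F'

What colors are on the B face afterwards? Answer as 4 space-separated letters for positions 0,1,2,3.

After move 1 (F): F=GGGG U=WWOO R=WRWR D=RRYY L=OYOY
After move 2 (R'): R=RRWW U=WBOB F=GWGO D=RGYG B=YBRB
After move 3 (U'): U=BBWO F=OYGO R=GWWW B=RRRB L=YBOY
After move 4 (F'): F=YOOG U=BBGW R=GWRW D=BYYG L=YOOW
After move 5 (F'): F=OGYO U=BBGR R=YWBW D=OWYG L=YWOG
Query: B face = RRRB

Answer: R R R B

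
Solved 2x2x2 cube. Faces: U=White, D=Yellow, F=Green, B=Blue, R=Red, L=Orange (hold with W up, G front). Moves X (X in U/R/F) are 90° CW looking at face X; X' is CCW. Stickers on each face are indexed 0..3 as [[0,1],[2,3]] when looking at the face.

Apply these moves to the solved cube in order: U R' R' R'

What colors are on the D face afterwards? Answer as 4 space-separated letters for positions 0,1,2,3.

After move 1 (U): U=WWWW F=RRGG R=BBRR B=OOBB L=GGOO
After move 2 (R'): R=BRBR U=WBWO F=RWGW D=YRYG B=YOYB
After move 3 (R'): R=RRBB U=WYWY F=RBGO D=YWYW B=GORB
After move 4 (R'): R=RBRB U=WRWG F=RYGY D=YBYO B=WOWB
Query: D face = YBYO

Answer: Y B Y O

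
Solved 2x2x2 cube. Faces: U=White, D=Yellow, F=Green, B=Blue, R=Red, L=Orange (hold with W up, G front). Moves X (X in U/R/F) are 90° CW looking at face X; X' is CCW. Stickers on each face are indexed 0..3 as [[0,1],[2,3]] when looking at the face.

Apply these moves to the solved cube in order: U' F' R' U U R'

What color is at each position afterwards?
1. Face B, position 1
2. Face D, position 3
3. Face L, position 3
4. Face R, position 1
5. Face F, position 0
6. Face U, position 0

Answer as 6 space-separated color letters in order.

After move 1 (U'): U=WWWW F=OOGG R=GGRR B=RRBB L=BBOO
After move 2 (F'): F=OGOG U=WWGR R=YGYR D=BOYY L=BWOW
After move 3 (R'): R=GRYY U=WBGR F=OWOR D=BGYG B=YROB
After move 4 (U): U=GWRB F=GROR R=YRYY B=BWOB L=OWOW
After move 5 (U): U=RGBW F=YROR R=BWYY B=OWOB L=GROW
After move 6 (R'): R=WYBY U=ROBO F=YGOW D=BRYR B=GWGB
Query 1: B[1] = W
Query 2: D[3] = R
Query 3: L[3] = W
Query 4: R[1] = Y
Query 5: F[0] = Y
Query 6: U[0] = R

Answer: W R W Y Y R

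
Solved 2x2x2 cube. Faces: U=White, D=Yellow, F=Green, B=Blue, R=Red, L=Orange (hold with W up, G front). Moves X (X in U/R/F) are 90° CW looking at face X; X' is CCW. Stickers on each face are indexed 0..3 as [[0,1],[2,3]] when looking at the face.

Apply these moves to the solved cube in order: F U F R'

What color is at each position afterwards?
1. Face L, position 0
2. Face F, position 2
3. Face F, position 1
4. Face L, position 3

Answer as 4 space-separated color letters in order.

Answer: G G W R

Derivation:
After move 1 (F): F=GGGG U=WWOO R=WRWR D=RRYY L=OYOY
After move 2 (U): U=OWOW F=WRGG R=BBWR B=OYBB L=GGOY
After move 3 (F): F=GWGR U=OWYG R=OBWR D=WBYY L=GROR
After move 4 (R'): R=BROW U=OBYO F=GWGG D=WWYR B=YYBB
Query 1: L[0] = G
Query 2: F[2] = G
Query 3: F[1] = W
Query 4: L[3] = R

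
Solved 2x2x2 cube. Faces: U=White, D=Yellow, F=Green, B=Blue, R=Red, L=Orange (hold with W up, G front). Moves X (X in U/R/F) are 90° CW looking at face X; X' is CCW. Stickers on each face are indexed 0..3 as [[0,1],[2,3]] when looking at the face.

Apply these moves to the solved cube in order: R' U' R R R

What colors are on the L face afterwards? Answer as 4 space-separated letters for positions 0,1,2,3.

Answer: Y B O O

Derivation:
After move 1 (R'): R=RRRR U=WBWB F=GWGW D=YGYG B=YBYB
After move 2 (U'): U=BBWW F=OOGW R=GWRR B=RRYB L=YBOO
After move 3 (R): R=RGRW U=BOWW F=OGGG D=YYYR B=WRBB
After move 4 (R): R=RRWG U=BGWG F=OYGR D=YBYW B=WROB
After move 5 (R): R=WRGR U=BYWR F=OBGW D=YOYW B=GRGB
Query: L face = YBOO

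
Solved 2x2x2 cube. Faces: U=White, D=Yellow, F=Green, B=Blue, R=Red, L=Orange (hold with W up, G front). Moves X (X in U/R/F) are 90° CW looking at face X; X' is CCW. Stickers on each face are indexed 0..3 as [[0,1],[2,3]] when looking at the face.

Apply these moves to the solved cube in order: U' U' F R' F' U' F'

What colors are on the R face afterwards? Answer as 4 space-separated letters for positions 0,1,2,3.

After move 1 (U'): U=WWWW F=OOGG R=GGRR B=RRBB L=BBOO
After move 2 (U'): U=WWWW F=BBGG R=OORR B=GGBB L=RROO
After move 3 (F): F=GBGB U=WWOR R=WOWR D=ROYY L=RYOY
After move 4 (R'): R=ORWW U=WBOG F=GWGR D=RBYB B=YGOB
After move 5 (F'): F=WRGG U=WBOW R=BRRW D=YYYB L=RGOO
After move 6 (U'): U=BWWO F=RGGG R=WRRW B=BROB L=YGOO
After move 7 (F'): F=GGRG U=BWWR R=YRYW D=GOYB L=YOOW
Query: R face = YRYW

Answer: Y R Y W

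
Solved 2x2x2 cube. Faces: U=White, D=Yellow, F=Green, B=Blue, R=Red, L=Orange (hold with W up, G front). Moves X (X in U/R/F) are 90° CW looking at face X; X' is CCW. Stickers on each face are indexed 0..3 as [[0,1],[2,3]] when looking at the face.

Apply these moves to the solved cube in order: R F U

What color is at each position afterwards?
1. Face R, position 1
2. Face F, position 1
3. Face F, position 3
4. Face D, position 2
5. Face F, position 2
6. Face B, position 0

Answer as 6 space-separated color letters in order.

After move 1 (R): R=RRRR U=WGWG F=GYGY D=YBYB B=WBWB
After move 2 (F): F=GGYY U=WGOO R=WRGR D=RRYB L=OYOB
After move 3 (U): U=OWOG F=WRYY R=WBGR B=OYWB L=GGOB
Query 1: R[1] = B
Query 2: F[1] = R
Query 3: F[3] = Y
Query 4: D[2] = Y
Query 5: F[2] = Y
Query 6: B[0] = O

Answer: B R Y Y Y O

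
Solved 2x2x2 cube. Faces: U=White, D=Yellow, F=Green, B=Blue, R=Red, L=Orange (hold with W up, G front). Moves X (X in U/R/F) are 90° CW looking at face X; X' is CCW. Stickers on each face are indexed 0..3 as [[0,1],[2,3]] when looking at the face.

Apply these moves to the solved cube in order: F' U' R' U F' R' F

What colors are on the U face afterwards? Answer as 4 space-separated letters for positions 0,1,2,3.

Answer: W O Y B

Derivation:
After move 1 (F'): F=GGGG U=WWRR R=YRYR D=OOYY L=OWOW
After move 2 (U'): U=WRWR F=OWGG R=GGYR B=YRBB L=BBOW
After move 3 (R'): R=GRGY U=WBWY F=ORGR D=OWYG B=YROB
After move 4 (U): U=WWYB F=GRGR R=YRGY B=BBOB L=OROW
After move 5 (F'): F=RRGG U=WWYG R=WROY D=RWYG L=OBOY
After move 6 (R'): R=RYWO U=WOYB F=RWGG D=RRYG B=GBWB
After move 7 (F): F=GRGW U=WOYB R=YYBO D=WRYG L=OROR
Query: U face = WOYB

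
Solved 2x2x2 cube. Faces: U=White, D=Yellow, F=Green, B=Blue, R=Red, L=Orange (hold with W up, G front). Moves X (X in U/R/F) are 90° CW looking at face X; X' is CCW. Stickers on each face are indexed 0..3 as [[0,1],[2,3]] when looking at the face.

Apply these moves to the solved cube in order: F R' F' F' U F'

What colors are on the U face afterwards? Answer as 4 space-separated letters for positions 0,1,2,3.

After move 1 (F): F=GGGG U=WWOO R=WRWR D=RRYY L=OYOY
After move 2 (R'): R=RRWW U=WBOB F=GWGO D=RGYG B=YBRB
After move 3 (F'): F=WOGG U=WBRW R=GRRW D=YYYG L=OBOO
After move 4 (F'): F=OGWG U=WBGR R=YRYW D=BOYG L=OWOR
After move 5 (U): U=GWRB F=YRWG R=YBYW B=OWRB L=OGOR
After move 6 (F'): F=RGYW U=GWYY R=OBBW D=GRYG L=OBOR
Query: U face = GWYY

Answer: G W Y Y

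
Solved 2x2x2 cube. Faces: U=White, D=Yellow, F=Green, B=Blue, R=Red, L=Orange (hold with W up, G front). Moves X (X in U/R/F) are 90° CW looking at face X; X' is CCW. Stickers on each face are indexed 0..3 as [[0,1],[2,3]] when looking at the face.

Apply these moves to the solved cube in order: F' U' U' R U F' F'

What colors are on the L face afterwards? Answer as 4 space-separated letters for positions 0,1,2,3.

Answer: B R O W

Derivation:
After move 1 (F'): F=GGGG U=WWRR R=YRYR D=OOYY L=OWOW
After move 2 (U'): U=WRWR F=OWGG R=GGYR B=YRBB L=BBOW
After move 3 (U'): U=RRWW F=BBGG R=OWYR B=GGBB L=YROW
After move 4 (R): R=YORW U=RBWG F=BOGY D=OBYG B=WGRB
After move 5 (U): U=WRGB F=YOGY R=WGRW B=YRRB L=BOOW
After move 6 (F'): F=OYYG U=WRWR R=BGOW D=OWYG L=BBOG
After move 7 (F'): F=YGOY U=WRBO R=WGOW D=BGYG L=BROW
Query: L face = BROW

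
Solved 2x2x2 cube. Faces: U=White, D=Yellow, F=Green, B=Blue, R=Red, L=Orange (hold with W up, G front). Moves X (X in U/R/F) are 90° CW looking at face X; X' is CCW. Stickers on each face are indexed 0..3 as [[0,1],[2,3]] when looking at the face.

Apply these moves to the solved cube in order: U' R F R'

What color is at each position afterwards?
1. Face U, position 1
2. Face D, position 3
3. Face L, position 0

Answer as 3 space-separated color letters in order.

Answer: W Y B

Derivation:
After move 1 (U'): U=WWWW F=OOGG R=GGRR B=RRBB L=BBOO
After move 2 (R): R=RGRG U=WOWG F=OYGY D=YBYR B=WRWB
After move 3 (F): F=GOYY U=WOOB R=WGGG D=RRYR L=BYOB
After move 4 (R'): R=GGWG U=WWOW F=GOYB D=ROYY B=RRRB
Query 1: U[1] = W
Query 2: D[3] = Y
Query 3: L[0] = B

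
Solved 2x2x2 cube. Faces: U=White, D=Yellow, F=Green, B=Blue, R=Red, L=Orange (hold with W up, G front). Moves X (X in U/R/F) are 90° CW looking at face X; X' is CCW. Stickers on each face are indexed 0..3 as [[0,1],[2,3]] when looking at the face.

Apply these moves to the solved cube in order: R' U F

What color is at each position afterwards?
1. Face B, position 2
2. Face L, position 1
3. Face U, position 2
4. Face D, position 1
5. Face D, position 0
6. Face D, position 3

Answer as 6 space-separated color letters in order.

Answer: Y Y O Y R G

Derivation:
After move 1 (R'): R=RRRR U=WBWB F=GWGW D=YGYG B=YBYB
After move 2 (U): U=WWBB F=RRGW R=YBRR B=OOYB L=GWOO
After move 3 (F): F=GRWR U=WWOW R=BBBR D=RYYG L=GYOG
Query 1: B[2] = Y
Query 2: L[1] = Y
Query 3: U[2] = O
Query 4: D[1] = Y
Query 5: D[0] = R
Query 6: D[3] = G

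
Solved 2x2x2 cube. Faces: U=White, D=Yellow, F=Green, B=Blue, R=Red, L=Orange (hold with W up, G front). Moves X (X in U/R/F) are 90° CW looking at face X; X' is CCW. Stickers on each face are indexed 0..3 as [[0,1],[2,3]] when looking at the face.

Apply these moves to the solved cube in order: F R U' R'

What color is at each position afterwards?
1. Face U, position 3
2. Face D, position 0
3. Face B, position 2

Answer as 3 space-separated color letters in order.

After move 1 (F): F=GGGG U=WWOO R=WRWR D=RRYY L=OYOY
After move 2 (R): R=WWRR U=WGOG F=GRGY D=RBYB B=OBWB
After move 3 (U'): U=GGWO F=OYGY R=GRRR B=WWWB L=OBOY
After move 4 (R'): R=RRGR U=GWWW F=OGGO D=RYYY B=BWBB
Query 1: U[3] = W
Query 2: D[0] = R
Query 3: B[2] = B

Answer: W R B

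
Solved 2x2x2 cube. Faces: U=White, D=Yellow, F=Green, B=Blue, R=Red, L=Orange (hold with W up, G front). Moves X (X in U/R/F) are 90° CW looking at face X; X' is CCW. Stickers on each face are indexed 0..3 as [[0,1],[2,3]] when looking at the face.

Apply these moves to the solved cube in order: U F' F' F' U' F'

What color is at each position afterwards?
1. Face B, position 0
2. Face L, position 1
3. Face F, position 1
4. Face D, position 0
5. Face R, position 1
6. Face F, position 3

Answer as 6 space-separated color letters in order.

Answer: W O R O R G

Derivation:
After move 1 (U): U=WWWW F=RRGG R=BBRR B=OOBB L=GGOO
After move 2 (F'): F=RGRG U=WWBR R=YBYR D=GOYY L=GWOW
After move 3 (F'): F=GGRR U=WWYY R=OBGR D=WWYY L=GROB
After move 4 (F'): F=GRGR U=WWOG R=WBWR D=RBYY L=GYOY
After move 5 (U'): U=WGWO F=GYGR R=GRWR B=WBBB L=OOOY
After move 6 (F'): F=YRGG U=WGGW R=BRRR D=OYYY L=OOOW
Query 1: B[0] = W
Query 2: L[1] = O
Query 3: F[1] = R
Query 4: D[0] = O
Query 5: R[1] = R
Query 6: F[3] = G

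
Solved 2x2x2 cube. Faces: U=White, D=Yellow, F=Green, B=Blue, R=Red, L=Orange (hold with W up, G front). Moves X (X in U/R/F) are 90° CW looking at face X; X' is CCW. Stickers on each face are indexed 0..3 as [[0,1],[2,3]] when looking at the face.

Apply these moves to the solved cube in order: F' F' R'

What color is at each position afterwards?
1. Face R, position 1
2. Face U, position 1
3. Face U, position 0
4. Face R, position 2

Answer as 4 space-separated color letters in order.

After move 1 (F'): F=GGGG U=WWRR R=YRYR D=OOYY L=OWOW
After move 2 (F'): F=GGGG U=WWYY R=OROR D=WWYY L=OROR
After move 3 (R'): R=RROO U=WBYB F=GWGY D=WGYG B=YBWB
Query 1: R[1] = R
Query 2: U[1] = B
Query 3: U[0] = W
Query 4: R[2] = O

Answer: R B W O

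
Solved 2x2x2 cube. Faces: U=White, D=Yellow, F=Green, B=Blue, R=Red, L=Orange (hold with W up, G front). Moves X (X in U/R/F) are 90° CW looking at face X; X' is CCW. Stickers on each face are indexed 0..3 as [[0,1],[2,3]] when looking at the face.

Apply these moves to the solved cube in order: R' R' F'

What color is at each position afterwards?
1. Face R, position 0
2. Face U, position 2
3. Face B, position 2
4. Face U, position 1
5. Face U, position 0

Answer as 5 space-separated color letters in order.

Answer: W R G Y W

Derivation:
After move 1 (R'): R=RRRR U=WBWB F=GWGW D=YGYG B=YBYB
After move 2 (R'): R=RRRR U=WYWY F=GBGB D=YWYW B=GBGB
After move 3 (F'): F=BBGG U=WYRR R=WRYR D=OOYW L=OYOW
Query 1: R[0] = W
Query 2: U[2] = R
Query 3: B[2] = G
Query 4: U[1] = Y
Query 5: U[0] = W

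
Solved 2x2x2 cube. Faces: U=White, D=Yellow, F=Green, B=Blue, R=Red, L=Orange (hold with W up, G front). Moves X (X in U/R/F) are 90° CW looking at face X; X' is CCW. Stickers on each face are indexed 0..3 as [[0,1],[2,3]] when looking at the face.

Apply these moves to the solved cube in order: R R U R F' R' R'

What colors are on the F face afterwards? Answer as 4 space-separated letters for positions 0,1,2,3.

Answer: W W R Y

Derivation:
After move 1 (R): R=RRRR U=WGWG F=GYGY D=YBYB B=WBWB
After move 2 (R): R=RRRR U=WYWY F=GBGB D=YWYW B=GBGB
After move 3 (U): U=WWYY F=RRGB R=GBRR B=OOGB L=GBOO
After move 4 (R): R=RGRB U=WRYB F=RWGW D=YGYO B=YOWB
After move 5 (F'): F=WWRG U=WRRR R=GGYB D=BOYO L=GBOY
After move 6 (R'): R=GBGY U=WWRY F=WRRR D=BWYG B=OOOB
After move 7 (R'): R=BYGG U=WORO F=WWRY D=BRYR B=GOWB
Query: F face = WWRY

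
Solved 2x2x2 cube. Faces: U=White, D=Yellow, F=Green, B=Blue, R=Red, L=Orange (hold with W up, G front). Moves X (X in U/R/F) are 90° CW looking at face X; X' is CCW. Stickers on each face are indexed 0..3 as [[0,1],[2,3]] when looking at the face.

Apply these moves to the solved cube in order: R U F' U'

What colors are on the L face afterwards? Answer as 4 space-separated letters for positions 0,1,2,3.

After move 1 (R): R=RRRR U=WGWG F=GYGY D=YBYB B=WBWB
After move 2 (U): U=WWGG F=RRGY R=WBRR B=OOWB L=GYOO
After move 3 (F'): F=RYRG U=WWWR R=BBYR D=YOYB L=GGOG
After move 4 (U'): U=WRWW F=GGRG R=RYYR B=BBWB L=OOOG
Query: L face = OOOG

Answer: O O O G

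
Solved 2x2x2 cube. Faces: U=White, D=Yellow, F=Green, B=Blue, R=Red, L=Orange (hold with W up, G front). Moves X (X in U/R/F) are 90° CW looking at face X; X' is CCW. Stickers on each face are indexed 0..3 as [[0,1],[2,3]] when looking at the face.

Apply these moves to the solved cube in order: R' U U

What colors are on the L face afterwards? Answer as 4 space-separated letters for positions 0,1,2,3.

Answer: R R O O

Derivation:
After move 1 (R'): R=RRRR U=WBWB F=GWGW D=YGYG B=YBYB
After move 2 (U): U=WWBB F=RRGW R=YBRR B=OOYB L=GWOO
After move 3 (U): U=BWBW F=YBGW R=OORR B=GWYB L=RROO
Query: L face = RROO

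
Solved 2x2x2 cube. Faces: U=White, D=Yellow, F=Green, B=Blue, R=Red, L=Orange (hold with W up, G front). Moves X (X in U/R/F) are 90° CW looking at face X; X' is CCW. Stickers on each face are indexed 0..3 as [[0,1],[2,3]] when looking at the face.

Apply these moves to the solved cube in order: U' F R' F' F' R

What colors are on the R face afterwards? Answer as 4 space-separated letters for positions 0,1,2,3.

Answer: Y Y W R

Derivation:
After move 1 (U'): U=WWWW F=OOGG R=GGRR B=RRBB L=BBOO
After move 2 (F): F=GOGO U=WWOB R=WGWR D=RGYY L=BYOY
After move 3 (R'): R=GRWW U=WBOR F=GWGB D=ROYO B=YRGB
After move 4 (F'): F=WBGG U=WBGW R=ORRW D=YYYO L=BROO
After move 5 (F'): F=BGWG U=WBOR R=YRYW D=ROYO L=BWOG
After move 6 (R): R=YYWR U=WGOG F=BOWO D=RGYY B=RRBB
Query: R face = YYWR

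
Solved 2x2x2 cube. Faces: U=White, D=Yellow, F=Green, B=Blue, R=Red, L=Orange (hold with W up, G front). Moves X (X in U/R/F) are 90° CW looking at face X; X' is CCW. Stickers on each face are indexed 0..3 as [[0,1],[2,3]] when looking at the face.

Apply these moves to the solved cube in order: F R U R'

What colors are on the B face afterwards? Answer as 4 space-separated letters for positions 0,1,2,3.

Answer: B Y B B

Derivation:
After move 1 (F): F=GGGG U=WWOO R=WRWR D=RRYY L=OYOY
After move 2 (R): R=WWRR U=WGOG F=GRGY D=RBYB B=OBWB
After move 3 (U): U=OWGG F=WWGY R=OBRR B=OYWB L=GROY
After move 4 (R'): R=BROR U=OWGO F=WWGG D=RWYY B=BYBB
Query: B face = BYBB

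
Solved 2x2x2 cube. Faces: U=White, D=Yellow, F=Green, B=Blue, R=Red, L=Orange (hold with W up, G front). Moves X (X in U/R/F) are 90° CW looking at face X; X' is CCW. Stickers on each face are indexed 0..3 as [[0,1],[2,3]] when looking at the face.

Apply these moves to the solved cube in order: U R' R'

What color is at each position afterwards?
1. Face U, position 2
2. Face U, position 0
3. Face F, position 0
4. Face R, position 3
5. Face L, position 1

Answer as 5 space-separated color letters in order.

After move 1 (U): U=WWWW F=RRGG R=BBRR B=OOBB L=GGOO
After move 2 (R'): R=BRBR U=WBWO F=RWGW D=YRYG B=YOYB
After move 3 (R'): R=RRBB U=WYWY F=RBGO D=YWYW B=GORB
Query 1: U[2] = W
Query 2: U[0] = W
Query 3: F[0] = R
Query 4: R[3] = B
Query 5: L[1] = G

Answer: W W R B G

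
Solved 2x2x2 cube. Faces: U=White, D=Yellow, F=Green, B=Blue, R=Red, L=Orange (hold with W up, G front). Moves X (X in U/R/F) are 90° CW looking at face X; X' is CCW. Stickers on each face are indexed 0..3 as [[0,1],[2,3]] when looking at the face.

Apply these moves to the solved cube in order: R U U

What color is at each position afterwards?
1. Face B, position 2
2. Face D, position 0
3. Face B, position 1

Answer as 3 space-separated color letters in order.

After move 1 (R): R=RRRR U=WGWG F=GYGY D=YBYB B=WBWB
After move 2 (U): U=WWGG F=RRGY R=WBRR B=OOWB L=GYOO
After move 3 (U): U=GWGW F=WBGY R=OORR B=GYWB L=RROO
Query 1: B[2] = W
Query 2: D[0] = Y
Query 3: B[1] = Y

Answer: W Y Y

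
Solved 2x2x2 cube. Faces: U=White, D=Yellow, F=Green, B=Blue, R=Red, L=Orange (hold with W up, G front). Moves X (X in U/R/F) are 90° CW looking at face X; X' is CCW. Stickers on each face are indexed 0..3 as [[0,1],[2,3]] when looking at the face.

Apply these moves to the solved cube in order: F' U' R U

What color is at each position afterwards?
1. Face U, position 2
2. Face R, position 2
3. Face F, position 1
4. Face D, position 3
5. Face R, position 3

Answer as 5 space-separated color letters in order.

After move 1 (F'): F=GGGG U=WWRR R=YRYR D=OOYY L=OWOW
After move 2 (U'): U=WRWR F=OWGG R=GGYR B=YRBB L=BBOW
After move 3 (R): R=YGRG U=WWWG F=OOGY D=OBYY B=RRRB
After move 4 (U): U=WWGW F=YGGY R=RRRG B=BBRB L=OOOW
Query 1: U[2] = G
Query 2: R[2] = R
Query 3: F[1] = G
Query 4: D[3] = Y
Query 5: R[3] = G

Answer: G R G Y G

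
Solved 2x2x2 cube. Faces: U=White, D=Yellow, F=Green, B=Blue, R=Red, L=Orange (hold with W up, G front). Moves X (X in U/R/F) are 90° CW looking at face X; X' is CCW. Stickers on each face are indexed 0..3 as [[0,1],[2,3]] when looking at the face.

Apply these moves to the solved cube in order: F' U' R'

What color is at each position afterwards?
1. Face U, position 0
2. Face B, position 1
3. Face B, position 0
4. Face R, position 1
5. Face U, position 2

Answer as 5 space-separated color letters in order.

Answer: W R Y R W

Derivation:
After move 1 (F'): F=GGGG U=WWRR R=YRYR D=OOYY L=OWOW
After move 2 (U'): U=WRWR F=OWGG R=GGYR B=YRBB L=BBOW
After move 3 (R'): R=GRGY U=WBWY F=ORGR D=OWYG B=YROB
Query 1: U[0] = W
Query 2: B[1] = R
Query 3: B[0] = Y
Query 4: R[1] = R
Query 5: U[2] = W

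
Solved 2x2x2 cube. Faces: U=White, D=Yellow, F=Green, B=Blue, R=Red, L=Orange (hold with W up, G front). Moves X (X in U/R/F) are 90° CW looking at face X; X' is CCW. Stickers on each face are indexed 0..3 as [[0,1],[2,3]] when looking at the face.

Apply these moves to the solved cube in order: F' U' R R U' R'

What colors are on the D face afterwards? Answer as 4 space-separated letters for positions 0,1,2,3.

After move 1 (F'): F=GGGG U=WWRR R=YRYR D=OOYY L=OWOW
After move 2 (U'): U=WRWR F=OWGG R=GGYR B=YRBB L=BBOW
After move 3 (R): R=YGRG U=WWWG F=OOGY D=OBYY B=RRRB
After move 4 (R): R=RYGG U=WOWY F=OBGY D=ORYR B=GRWB
After move 5 (U'): U=OYWW F=BBGY R=OBGG B=RYWB L=GROW
After move 6 (R'): R=BGOG U=OWWR F=BYGW D=OBYY B=RYRB
Query: D face = OBYY

Answer: O B Y Y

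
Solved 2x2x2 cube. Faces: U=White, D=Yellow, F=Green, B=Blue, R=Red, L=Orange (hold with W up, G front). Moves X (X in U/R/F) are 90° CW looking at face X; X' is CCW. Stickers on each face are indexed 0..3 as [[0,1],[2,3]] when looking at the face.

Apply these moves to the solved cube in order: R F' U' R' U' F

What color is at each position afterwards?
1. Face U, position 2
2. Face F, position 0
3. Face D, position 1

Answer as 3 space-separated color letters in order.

Answer: W G O

Derivation:
After move 1 (R): R=RRRR U=WGWG F=GYGY D=YBYB B=WBWB
After move 2 (F'): F=YYGG U=WGRR R=BRYR D=OOYB L=OGOW
After move 3 (U'): U=GRWR F=OGGG R=YYYR B=BRWB L=WBOW
After move 4 (R'): R=YRYY U=GWWB F=ORGR D=OGYG B=BROB
After move 5 (U'): U=WBGW F=WBGR R=ORYY B=YROB L=BROW
After move 6 (F): F=GWRB U=WBWR R=GRWY D=YOYG L=BOOG
Query 1: U[2] = W
Query 2: F[0] = G
Query 3: D[1] = O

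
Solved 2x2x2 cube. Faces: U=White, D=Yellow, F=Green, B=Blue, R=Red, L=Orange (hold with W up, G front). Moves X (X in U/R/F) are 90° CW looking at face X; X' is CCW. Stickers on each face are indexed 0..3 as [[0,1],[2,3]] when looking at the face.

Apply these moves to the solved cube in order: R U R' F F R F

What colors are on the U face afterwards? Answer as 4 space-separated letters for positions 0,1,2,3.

After move 1 (R): R=RRRR U=WGWG F=GYGY D=YBYB B=WBWB
After move 2 (U): U=WWGG F=RRGY R=WBRR B=OOWB L=GYOO
After move 3 (R'): R=BRWR U=WWGO F=RWGG D=YRYY B=BOBB
After move 4 (F): F=GRGW U=WWOY R=GROR D=WBYY L=GYOR
After move 5 (F): F=GGWR U=WWRY R=ORYR D=OGYY L=GWOB
After move 6 (R): R=YORR U=WGRR F=GGWY D=OBYB B=YOWB
After move 7 (F): F=WGYG U=WGBW R=RORR D=RYYB L=GOOB
Query: U face = WGBW

Answer: W G B W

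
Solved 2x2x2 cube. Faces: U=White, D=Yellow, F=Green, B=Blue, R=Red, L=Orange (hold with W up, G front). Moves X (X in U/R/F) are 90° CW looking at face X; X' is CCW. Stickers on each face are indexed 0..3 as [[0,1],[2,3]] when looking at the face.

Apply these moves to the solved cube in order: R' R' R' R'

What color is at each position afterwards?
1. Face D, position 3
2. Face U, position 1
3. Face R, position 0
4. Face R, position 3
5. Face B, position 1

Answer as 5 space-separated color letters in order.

Answer: Y W R R B

Derivation:
After move 1 (R'): R=RRRR U=WBWB F=GWGW D=YGYG B=YBYB
After move 2 (R'): R=RRRR U=WYWY F=GBGB D=YWYW B=GBGB
After move 3 (R'): R=RRRR U=WGWG F=GYGY D=YBYB B=WBWB
After move 4 (R'): R=RRRR U=WWWW F=GGGG D=YYYY B=BBBB
Query 1: D[3] = Y
Query 2: U[1] = W
Query 3: R[0] = R
Query 4: R[3] = R
Query 5: B[1] = B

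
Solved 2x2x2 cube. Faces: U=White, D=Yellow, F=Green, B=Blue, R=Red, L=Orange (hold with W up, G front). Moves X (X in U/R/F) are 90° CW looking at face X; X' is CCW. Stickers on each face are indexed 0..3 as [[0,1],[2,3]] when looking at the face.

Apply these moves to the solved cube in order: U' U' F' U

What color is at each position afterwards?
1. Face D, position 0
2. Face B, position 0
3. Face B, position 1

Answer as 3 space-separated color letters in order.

Answer: R R W

Derivation:
After move 1 (U'): U=WWWW F=OOGG R=GGRR B=RRBB L=BBOO
After move 2 (U'): U=WWWW F=BBGG R=OORR B=GGBB L=RROO
After move 3 (F'): F=BGBG U=WWOR R=YOYR D=ROYY L=RWOW
After move 4 (U): U=OWRW F=YOBG R=GGYR B=RWBB L=BGOW
Query 1: D[0] = R
Query 2: B[0] = R
Query 3: B[1] = W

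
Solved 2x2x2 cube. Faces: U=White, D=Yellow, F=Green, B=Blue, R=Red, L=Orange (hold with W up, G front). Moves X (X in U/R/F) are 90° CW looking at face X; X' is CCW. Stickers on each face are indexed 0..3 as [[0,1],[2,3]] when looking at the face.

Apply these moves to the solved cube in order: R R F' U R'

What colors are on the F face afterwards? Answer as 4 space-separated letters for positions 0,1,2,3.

After move 1 (R): R=RRRR U=WGWG F=GYGY D=YBYB B=WBWB
After move 2 (R): R=RRRR U=WYWY F=GBGB D=YWYW B=GBGB
After move 3 (F'): F=BBGG U=WYRR R=WRYR D=OOYW L=OYOW
After move 4 (U): U=RWRY F=WRGG R=GBYR B=OYGB L=BBOW
After move 5 (R'): R=BRGY U=RGRO F=WWGY D=ORYG B=WYOB
Query: F face = WWGY

Answer: W W G Y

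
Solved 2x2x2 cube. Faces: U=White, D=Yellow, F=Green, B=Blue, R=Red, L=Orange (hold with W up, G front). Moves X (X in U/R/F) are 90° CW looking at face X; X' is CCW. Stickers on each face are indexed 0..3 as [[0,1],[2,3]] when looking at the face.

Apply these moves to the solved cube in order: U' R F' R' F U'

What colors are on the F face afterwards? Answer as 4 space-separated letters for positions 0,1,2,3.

After move 1 (U'): U=WWWW F=OOGG R=GGRR B=RRBB L=BBOO
After move 2 (R): R=RGRG U=WOWG F=OYGY D=YBYR B=WRWB
After move 3 (F'): F=YYOG U=WORR R=BGYG D=BOYR L=BGOW
After move 4 (R'): R=GGBY U=WWRW F=YOOR D=BYYG B=RROB
After move 5 (F): F=OYRO U=WWWG R=RGWY D=BGYG L=BBOY
After move 6 (U'): U=WGWW F=BBRO R=OYWY B=RGOB L=RROY
Query: F face = BBRO

Answer: B B R O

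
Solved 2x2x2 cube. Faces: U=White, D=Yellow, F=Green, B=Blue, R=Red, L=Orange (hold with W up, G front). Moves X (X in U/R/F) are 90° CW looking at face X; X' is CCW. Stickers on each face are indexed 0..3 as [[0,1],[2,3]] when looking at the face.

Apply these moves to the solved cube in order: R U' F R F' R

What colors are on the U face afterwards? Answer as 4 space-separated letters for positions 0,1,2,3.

After move 1 (R): R=RRRR U=WGWG F=GYGY D=YBYB B=WBWB
After move 2 (U'): U=GGWW F=OOGY R=GYRR B=RRWB L=WBOO
After move 3 (F): F=GOYO U=GGOB R=WYWR D=RGYB L=WYOB
After move 4 (R): R=WWRY U=GOOO F=GGYB D=RWYR B=BRGB
After move 5 (F'): F=GBGY U=GOWR R=WWRY D=YBYR L=WOOO
After move 6 (R): R=RWYW U=GBWY F=GBGR D=YGYB B=RROB
Query: U face = GBWY

Answer: G B W Y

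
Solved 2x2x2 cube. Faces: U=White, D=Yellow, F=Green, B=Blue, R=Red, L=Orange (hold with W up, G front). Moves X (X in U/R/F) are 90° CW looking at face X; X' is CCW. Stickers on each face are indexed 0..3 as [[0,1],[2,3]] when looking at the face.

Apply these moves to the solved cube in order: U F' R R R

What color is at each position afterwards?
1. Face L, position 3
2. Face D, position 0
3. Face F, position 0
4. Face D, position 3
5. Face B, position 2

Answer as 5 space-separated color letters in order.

After move 1 (U): U=WWWW F=RRGG R=BBRR B=OOBB L=GGOO
After move 2 (F'): F=RGRG U=WWBR R=YBYR D=GOYY L=GWOW
After move 3 (R): R=YYRB U=WGBG F=RORY D=GBYO B=ROWB
After move 4 (R): R=RYBY U=WOBY F=RBRO D=GWYR B=GOGB
After move 5 (R): R=BRYY U=WBBO F=RWRR D=GGYG B=YOOB
Query 1: L[3] = W
Query 2: D[0] = G
Query 3: F[0] = R
Query 4: D[3] = G
Query 5: B[2] = O

Answer: W G R G O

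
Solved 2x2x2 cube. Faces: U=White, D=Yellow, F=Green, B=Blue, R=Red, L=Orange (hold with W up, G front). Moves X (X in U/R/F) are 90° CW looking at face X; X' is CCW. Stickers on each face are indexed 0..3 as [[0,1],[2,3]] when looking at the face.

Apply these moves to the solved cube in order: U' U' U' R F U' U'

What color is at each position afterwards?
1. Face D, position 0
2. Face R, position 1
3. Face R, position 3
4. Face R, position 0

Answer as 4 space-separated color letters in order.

Answer: R Y B G

Derivation:
After move 1 (U'): U=WWWW F=OOGG R=GGRR B=RRBB L=BBOO
After move 2 (U'): U=WWWW F=BBGG R=OORR B=GGBB L=RROO
After move 3 (U'): U=WWWW F=RRGG R=BBRR B=OOBB L=GGOO
After move 4 (R): R=RBRB U=WRWG F=RYGY D=YBYO B=WOWB
After move 5 (F): F=GRYY U=WROG R=WBGB D=RRYO L=GYOB
After move 6 (U'): U=RGWO F=GYYY R=GRGB B=WBWB L=WOOB
After move 7 (U'): U=GORW F=WOYY R=GYGB B=GRWB L=WBOB
Query 1: D[0] = R
Query 2: R[1] = Y
Query 3: R[3] = B
Query 4: R[0] = G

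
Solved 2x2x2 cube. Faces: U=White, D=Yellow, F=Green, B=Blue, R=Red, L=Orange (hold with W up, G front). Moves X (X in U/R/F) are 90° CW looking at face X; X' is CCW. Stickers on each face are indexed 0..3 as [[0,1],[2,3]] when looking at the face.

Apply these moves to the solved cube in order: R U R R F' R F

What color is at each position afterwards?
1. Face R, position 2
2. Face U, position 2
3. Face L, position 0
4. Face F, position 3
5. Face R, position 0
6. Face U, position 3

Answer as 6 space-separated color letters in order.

Answer: G G G O R B

Derivation:
After move 1 (R): R=RRRR U=WGWG F=GYGY D=YBYB B=WBWB
After move 2 (U): U=WWGG F=RRGY R=WBRR B=OOWB L=GYOO
After move 3 (R): R=RWRB U=WRGY F=RBGB D=YWYO B=GOWB
After move 4 (R): R=RRBW U=WBGB F=RWGO D=YWYG B=YORB
After move 5 (F'): F=WORG U=WBRB R=WRYW D=YOYG L=GBOG
After move 6 (R): R=YWWR U=WORG F=WORG D=YRYY B=BOBB
After move 7 (F): F=RWGO U=WOGB R=RWGR D=WYYY L=GYOR
Query 1: R[2] = G
Query 2: U[2] = G
Query 3: L[0] = G
Query 4: F[3] = O
Query 5: R[0] = R
Query 6: U[3] = B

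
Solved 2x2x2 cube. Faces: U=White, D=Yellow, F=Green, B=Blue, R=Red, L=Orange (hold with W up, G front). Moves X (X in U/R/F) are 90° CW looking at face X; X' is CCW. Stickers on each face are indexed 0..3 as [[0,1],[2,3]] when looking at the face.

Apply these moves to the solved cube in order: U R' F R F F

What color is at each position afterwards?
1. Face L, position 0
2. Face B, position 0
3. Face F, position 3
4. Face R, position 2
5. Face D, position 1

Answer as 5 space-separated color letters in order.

After move 1 (U): U=WWWW F=RRGG R=BBRR B=OOBB L=GGOO
After move 2 (R'): R=BRBR U=WBWO F=RWGW D=YRYG B=YOYB
After move 3 (F): F=GRWW U=WBOG R=WROR D=BBYG L=GYOR
After move 4 (R): R=OWRR U=WROW F=GBWG D=BYYY B=GOBB
After move 5 (F): F=WGGB U=WRRY R=OWWR D=ROYY L=GBOY
After move 6 (F): F=GWBG U=WRYB R=RWYR D=WOYY L=GROO
Query 1: L[0] = G
Query 2: B[0] = G
Query 3: F[3] = G
Query 4: R[2] = Y
Query 5: D[1] = O

Answer: G G G Y O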